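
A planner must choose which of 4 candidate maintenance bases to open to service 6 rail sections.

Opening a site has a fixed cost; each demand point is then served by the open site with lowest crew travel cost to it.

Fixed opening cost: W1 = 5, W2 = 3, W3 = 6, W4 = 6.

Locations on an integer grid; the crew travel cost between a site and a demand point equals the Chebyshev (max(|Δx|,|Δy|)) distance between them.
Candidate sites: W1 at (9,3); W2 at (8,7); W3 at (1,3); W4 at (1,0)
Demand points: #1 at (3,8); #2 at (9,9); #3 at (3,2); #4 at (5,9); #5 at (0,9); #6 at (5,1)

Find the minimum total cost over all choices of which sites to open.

Open {W2, W3}: assign each demand point to its cheapest open site.
  #1→W2 5, #2→W2 2, #3→W3 2, #4→W2 3, #5→W3 6, #6→W3 4
  crew travel cost 22, fixed 9 → total 31.
Compare {W2}: crew travel cost 29 + fixed 3 = 32.
Compare {W2, W4}: crew travel cost 24 + fixed 9 = 33.
Compare {W1, W2}: crew travel cost 27 + fixed 8 = 35.
All other subsets cost ≥ 32. Minimum total cost: 31.

31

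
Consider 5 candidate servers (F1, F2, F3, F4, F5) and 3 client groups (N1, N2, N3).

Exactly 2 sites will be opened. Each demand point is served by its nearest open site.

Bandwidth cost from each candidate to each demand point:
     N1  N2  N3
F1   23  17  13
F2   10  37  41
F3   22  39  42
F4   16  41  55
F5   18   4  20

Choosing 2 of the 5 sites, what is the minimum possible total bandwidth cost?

Open {F2, F5}.
  N1→F2 10, N2→F5 4, N3→F5 20  ⇒ total 34.
Compare {F1, F5}: total 35.
Compare {F1, F2}: total 40.
No size-2 selection does better; minimum is 34.

34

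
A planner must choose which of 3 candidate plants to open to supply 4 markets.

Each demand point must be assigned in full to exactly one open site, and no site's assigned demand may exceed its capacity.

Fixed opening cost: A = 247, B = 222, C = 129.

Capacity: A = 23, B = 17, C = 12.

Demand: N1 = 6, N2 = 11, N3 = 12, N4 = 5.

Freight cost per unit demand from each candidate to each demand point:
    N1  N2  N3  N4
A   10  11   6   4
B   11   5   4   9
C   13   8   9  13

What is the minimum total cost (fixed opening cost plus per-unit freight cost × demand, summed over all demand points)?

616

Open {A, C}; cheapest assignment that respects the capacities:
  A (cap 23, load 23): N1, N3, N4 — cost 6×10 + 12×6 + 5×4 = 152
  C (cap 12, load 11): N2 — cost 11×8 = 88
  Shipping 240, fixed 376 → total 616.
  Any other capacity-feasible assignment to {A, C} ships for at least 240.
Compare {A, B}: its best feasible assignment gives total 676.
Compare {A, B, C}: its best feasible assignment gives total 805.
Every other set of open sites that can feasibly serve all demand totals ≥ 676 even under its best assignment. Minimum: 616.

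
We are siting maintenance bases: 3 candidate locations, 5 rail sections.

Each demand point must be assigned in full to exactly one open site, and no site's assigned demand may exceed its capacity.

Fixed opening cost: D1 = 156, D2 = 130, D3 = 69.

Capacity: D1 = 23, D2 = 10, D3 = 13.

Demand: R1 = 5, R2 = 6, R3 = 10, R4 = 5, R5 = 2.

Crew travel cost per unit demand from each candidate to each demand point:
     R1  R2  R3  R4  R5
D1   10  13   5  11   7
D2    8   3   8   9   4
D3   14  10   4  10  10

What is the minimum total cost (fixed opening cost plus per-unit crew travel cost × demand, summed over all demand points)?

449

Open {D1, D3}; cheapest assignment that respects the capacities:
  D1 (cap 23, load 17): R1, R3, R5 — cost 5×10 + 10×5 + 2×7 = 114
  D3 (cap 13, load 11): R2, R4 — cost 6×10 + 5×10 = 110
  Shipping 224, fixed 225 → total 449.
  Any other capacity-feasible assignment to {D1, D3} ships for at least 224.
Compare {D1, D2}: its best feasible assignment gives total 467.
Compare {D1, D2, D3}: its best feasible assignment gives total 526.
Every other set of open sites that can feasibly serve all demand totals ≥ 467 even under its best assignment. Minimum: 449.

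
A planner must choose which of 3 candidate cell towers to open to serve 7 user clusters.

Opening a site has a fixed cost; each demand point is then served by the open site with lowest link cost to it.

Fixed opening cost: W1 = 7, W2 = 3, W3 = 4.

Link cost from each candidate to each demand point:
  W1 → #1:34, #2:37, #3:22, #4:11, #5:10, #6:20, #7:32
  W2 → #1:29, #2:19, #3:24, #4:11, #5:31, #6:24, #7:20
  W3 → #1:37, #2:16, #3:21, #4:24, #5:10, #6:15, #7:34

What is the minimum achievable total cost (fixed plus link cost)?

129

Open {W2, W3}: assign each demand point to its cheapest open site.
  #1→W2 29, #2→W3 16, #3→W3 21, #4→W2 11, #5→W3 10, #6→W3 15, #7→W2 20
  link cost 122, fixed 7 → total 129.
Compare {W1, W2, W3}: link cost 122 + fixed 14 = 136.
Compare {W1, W2}: link cost 131 + fixed 10 = 141.
Compare {W1, W3}: link cost 139 + fixed 11 = 150.
All other subsets cost ≥ 136. Minimum total cost: 129.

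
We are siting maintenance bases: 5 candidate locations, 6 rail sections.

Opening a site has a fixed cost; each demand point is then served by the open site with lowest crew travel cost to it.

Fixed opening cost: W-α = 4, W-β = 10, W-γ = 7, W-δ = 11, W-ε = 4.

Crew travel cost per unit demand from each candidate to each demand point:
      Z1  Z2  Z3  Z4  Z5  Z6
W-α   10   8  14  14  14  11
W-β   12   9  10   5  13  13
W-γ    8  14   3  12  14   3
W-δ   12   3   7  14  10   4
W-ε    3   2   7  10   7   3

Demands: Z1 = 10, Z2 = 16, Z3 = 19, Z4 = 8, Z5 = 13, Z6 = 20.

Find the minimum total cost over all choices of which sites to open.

Open {W-β, W-γ, W-ε}: assign each demand point to its cheapest open site.
  Z1→W-ε 10×3=30, Z2→W-ε 16×2=32, Z3→W-γ 19×3=57, Z4→W-β 8×5=40, Z5→W-ε 13×7=91, Z6→W-γ 20×3=60
  crew travel cost 310, fixed 21 → total 331.
Compare {W-α, W-β, W-γ, W-ε}: crew travel cost 310 + fixed 25 = 335.
Compare {W-β, W-γ, W-δ, W-ε}: crew travel cost 310 + fixed 32 = 342.
Compare {W-α, W-β, W-γ, W-δ, W-ε}: crew travel cost 310 + fixed 36 = 346.
All other subsets cost ≥ 335. Minimum total cost: 331.

331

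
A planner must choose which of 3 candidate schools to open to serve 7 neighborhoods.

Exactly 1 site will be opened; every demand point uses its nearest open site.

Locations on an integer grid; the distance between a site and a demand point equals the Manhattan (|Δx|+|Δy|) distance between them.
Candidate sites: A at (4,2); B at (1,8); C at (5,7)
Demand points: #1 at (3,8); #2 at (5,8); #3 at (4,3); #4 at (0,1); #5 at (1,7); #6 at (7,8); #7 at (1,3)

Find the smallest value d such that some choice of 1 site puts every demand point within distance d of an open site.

8

Open {B}.
  Farthest demand point is #3 at distance 8 (to B); all others are ≤ 8.
With {A} the worst case is 9.
With {C} the worst case is 11.
No size-1 selection achieves below 8.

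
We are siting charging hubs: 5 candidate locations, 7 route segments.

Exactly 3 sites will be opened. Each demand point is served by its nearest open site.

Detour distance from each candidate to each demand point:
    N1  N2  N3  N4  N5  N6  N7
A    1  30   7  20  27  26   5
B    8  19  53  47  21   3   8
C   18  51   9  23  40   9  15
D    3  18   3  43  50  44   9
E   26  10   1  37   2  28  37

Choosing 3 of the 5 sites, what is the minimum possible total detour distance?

42

Open {A, B, E}.
  N1→A 1, N2→E 10, N3→E 1, N4→A 20, N5→E 2, N6→B 3, N7→A 5  ⇒ total 42.
Compare {A, C, E}: total 48.
Compare {B, C, E}: total 55.
No size-3 selection does better; minimum is 42.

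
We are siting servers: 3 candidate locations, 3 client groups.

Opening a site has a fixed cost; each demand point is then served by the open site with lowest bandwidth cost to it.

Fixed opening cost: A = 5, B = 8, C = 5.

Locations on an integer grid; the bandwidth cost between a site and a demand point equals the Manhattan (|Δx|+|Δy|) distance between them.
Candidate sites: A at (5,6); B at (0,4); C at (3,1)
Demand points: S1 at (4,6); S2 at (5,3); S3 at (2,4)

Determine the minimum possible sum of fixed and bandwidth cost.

Open {A}: assign each demand point to its cheapest open site.
  S1→A 1, S2→A 3, S3→A 5
  bandwidth cost 9, fixed 5 → total 14.
Compare {A, C}: bandwidth cost 8 + fixed 10 = 18.
Compare {C}: bandwidth cost 14 + fixed 5 = 19.
Compare {A, B}: bandwidth cost 6 + fixed 13 = 19.
All other subsets cost ≥ 18. Minimum total cost: 14.

14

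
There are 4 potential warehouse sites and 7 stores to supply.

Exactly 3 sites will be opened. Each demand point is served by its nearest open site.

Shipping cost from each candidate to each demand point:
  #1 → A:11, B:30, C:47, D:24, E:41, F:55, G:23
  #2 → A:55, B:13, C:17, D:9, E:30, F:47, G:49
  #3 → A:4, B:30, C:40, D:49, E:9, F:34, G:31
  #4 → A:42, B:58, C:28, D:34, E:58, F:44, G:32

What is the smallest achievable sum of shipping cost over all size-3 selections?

Open {#1, #2, #3}.
  A→#3 4, B→#2 13, C→#2 17, D→#2 9, E→#3 9, F→#3 34, G→#1 23  ⇒ total 109.
Compare {#2, #3, #4}: total 117.
Compare {#1, #2, #4}: total 147.
No size-3 selection does better; minimum is 109.

109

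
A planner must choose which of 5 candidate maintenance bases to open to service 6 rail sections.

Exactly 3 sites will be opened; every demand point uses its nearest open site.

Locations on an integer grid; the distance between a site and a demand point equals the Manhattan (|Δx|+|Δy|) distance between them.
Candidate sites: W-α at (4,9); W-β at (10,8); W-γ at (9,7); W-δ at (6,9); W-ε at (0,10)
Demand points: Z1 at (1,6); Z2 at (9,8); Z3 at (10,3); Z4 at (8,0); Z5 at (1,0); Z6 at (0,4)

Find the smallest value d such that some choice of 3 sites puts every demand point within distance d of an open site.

11

Open {W-α, W-β, W-ε}.
  Farthest demand point is Z5 at distance 11 (to W-ε); all others are ≤ 11.
With {W-α, W-γ, W-ε} the worst case is 11.
With {W-α, W-δ, W-ε} the worst case is 11.
No size-3 selection achieves below 11.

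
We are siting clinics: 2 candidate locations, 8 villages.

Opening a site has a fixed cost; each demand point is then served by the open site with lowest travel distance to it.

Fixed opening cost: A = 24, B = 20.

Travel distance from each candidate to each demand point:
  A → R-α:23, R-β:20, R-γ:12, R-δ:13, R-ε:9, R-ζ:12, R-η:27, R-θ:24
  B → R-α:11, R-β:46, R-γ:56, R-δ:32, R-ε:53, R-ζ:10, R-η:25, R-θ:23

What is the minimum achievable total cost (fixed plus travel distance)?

Open {A}: assign each demand point to its cheapest open site.
  R-α→A 23, R-β→A 20, R-γ→A 12, R-δ→A 13, R-ε→A 9, R-ζ→A 12, R-η→A 27, R-θ→A 24
  travel distance 140, fixed 24 → total 164.
Compare {A, B}: travel distance 123 + fixed 44 = 167.
Compare {B}: travel distance 256 + fixed 20 = 276.

164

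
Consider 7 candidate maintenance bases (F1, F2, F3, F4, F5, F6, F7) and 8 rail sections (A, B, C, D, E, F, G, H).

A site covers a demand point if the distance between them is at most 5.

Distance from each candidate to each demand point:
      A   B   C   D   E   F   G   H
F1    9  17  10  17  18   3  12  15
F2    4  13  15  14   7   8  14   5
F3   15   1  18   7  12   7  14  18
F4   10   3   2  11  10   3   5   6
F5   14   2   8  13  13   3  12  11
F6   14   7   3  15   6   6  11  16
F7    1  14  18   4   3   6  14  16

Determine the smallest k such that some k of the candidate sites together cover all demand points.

Coverage sets (demand points within 5 of each site):
  F1: {F}
  F2: {A, H}
  F3: {B}
  F4: {B, C, F, G}
  F5: {B, F}
  F6: {C}
  F7: {A, D, E}
No 2 sites suffice: every size-2 union leaves at least one demand point uncovered.
But {F2, F4, F7} covers everything, so the minimum is 3.

3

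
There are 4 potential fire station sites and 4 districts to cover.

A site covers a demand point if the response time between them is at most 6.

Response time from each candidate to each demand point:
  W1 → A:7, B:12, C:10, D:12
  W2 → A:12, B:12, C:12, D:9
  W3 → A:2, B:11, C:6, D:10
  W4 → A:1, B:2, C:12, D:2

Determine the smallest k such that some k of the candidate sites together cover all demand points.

Coverage sets (demand points within 6 of each site):
  W1: {}
  W2: {}
  W3: {A, C}
  W4: {A, B, D}
No single site covers all 4 demand points.
But {W3, W4} covers everything, so the minimum is 2.

2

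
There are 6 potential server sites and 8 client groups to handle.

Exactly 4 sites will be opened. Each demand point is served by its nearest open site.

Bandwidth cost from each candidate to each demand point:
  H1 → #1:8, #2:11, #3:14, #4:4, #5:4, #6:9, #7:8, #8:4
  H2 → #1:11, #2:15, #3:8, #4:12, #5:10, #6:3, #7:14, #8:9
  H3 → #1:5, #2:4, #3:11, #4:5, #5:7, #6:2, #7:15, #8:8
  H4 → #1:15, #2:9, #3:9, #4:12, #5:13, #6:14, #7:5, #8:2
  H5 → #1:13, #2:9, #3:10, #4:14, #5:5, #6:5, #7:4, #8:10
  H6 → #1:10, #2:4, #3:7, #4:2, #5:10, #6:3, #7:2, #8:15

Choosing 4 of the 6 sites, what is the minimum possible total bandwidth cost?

28

Open {H1, H3, H4, H6}.
  #1→H3 5, #2→H3 4, #3→H6 7, #4→H6 2, #5→H1 4, #6→H3 2, #7→H6 2, #8→H4 2  ⇒ total 28.
Compare {H3, H4, H5, H6}: total 29.
Compare {H1, H2, H3, H6}: total 30.
No size-4 selection does better; minimum is 28.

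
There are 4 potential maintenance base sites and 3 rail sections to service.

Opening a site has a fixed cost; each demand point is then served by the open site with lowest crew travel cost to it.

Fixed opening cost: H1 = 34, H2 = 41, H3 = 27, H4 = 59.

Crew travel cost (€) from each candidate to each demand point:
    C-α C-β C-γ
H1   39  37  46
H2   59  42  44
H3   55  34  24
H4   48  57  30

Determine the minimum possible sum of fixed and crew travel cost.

Open {H3}: assign each demand point to its cheapest open site.
  C-α→H3 55, C-β→H3 34, C-γ→H3 24
  crew travel cost 113, fixed 27 → total 140.
Compare {H1}: crew travel cost 122 + fixed 34 = 156.
Compare {H1, H3}: crew travel cost 97 + fixed 61 = 158.
Compare {H2, H3}: crew travel cost 113 + fixed 68 = 181.
All other subsets cost ≥ 156. Minimum total cost: 140.

140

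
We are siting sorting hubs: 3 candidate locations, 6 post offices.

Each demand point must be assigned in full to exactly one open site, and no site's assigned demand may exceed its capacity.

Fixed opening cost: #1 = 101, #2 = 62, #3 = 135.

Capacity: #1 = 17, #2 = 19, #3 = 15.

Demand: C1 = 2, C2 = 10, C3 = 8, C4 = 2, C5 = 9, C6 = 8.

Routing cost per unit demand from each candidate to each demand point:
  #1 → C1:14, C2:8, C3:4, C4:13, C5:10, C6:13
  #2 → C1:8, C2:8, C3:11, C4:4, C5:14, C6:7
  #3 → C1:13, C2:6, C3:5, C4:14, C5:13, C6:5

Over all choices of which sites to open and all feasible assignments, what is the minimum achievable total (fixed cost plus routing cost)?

Open {#1, #2, #3}; cheapest assignment that respects the capacities:
  #1 (cap 17, load 17): C3, C5 — cost 8×4 + 9×10 = 122
  #2 (cap 19, load 12): C1, C4, C6 — cost 2×8 + 2×4 + 8×7 = 80
  #3 (cap 15, load 10): C2 — cost 10×6 = 60
  Shipping 262, fixed 298 → total 560.
  Any other capacity-feasible assignment to {#1, #2, #3} ships for at least 262.
Total demand is 39 and no other set of sites has combined capacity ≥ 39, so {#1, #2, #3} is the only feasible choice of open sites. Minimum: 560.

560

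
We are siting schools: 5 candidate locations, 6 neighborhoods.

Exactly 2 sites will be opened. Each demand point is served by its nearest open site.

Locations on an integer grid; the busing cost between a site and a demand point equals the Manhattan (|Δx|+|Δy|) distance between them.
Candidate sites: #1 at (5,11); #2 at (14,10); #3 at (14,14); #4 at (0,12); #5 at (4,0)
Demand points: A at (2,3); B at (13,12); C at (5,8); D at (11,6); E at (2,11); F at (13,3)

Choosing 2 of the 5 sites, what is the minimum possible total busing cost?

Open {#1, #2}.
  A→#1 11, B→#2 3, C→#1 3, D→#2 7, E→#1 3, F→#2 8  ⇒ total 35.
Compare {#2, #4}: total 41.
Compare {#1, #3}: total 43.
No size-2 selection does better; minimum is 35.

35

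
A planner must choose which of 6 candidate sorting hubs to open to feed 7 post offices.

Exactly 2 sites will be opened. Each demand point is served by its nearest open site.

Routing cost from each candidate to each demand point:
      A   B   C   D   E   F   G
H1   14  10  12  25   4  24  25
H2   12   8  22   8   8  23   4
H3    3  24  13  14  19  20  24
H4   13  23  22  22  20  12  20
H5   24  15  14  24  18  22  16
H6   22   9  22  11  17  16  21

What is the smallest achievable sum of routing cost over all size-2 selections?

Open {H2, H3}.
  A→H3 3, B→H2 8, C→H3 13, D→H2 8, E→H2 8, F→H3 20, G→H2 4  ⇒ total 64.
Compare {H1, H2}: total 71.
Compare {H2, H4}: total 74.
No size-2 selection does better; minimum is 64.

64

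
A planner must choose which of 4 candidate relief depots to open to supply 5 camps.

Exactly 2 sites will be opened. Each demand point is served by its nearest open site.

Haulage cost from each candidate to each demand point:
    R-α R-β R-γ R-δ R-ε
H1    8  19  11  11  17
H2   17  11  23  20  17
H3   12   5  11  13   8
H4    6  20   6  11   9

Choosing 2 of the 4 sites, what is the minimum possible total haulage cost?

Open {H3, H4}.
  R-α→H4 6, R-β→H3 5, R-γ→H4 6, R-δ→H4 11, R-ε→H3 8  ⇒ total 36.
Compare {H1, H3}: total 43.
Compare {H2, H4}: total 43.
No size-2 selection does better; minimum is 36.

36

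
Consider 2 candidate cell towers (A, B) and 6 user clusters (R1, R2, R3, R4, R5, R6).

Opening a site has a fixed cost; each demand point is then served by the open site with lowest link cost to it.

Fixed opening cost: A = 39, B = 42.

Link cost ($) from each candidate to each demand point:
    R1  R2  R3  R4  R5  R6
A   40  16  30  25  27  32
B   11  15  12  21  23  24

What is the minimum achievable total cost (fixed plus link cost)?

Open {B}: assign each demand point to its cheapest open site.
  R1→B 11, R2→B 15, R3→B 12, R4→B 21, R5→B 23, R6→B 24
  link cost 106, fixed 42 → total 148.
Compare {A, B}: link cost 106 + fixed 81 = 187.
Compare {A}: link cost 170 + fixed 39 = 209.

148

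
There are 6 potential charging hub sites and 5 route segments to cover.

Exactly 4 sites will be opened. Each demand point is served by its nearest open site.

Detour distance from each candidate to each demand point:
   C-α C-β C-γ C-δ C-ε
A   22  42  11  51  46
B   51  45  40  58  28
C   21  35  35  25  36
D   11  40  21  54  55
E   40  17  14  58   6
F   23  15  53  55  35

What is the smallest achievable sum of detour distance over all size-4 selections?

70

Open {A, C, D, E}.
  C-α→D 11, C-β→E 17, C-γ→A 11, C-δ→C 25, C-ε→E 6  ⇒ total 70.
Compare {C, D, E, F}: total 71.
Compare {B, C, D, E}: total 73.
No size-4 selection does better; minimum is 70.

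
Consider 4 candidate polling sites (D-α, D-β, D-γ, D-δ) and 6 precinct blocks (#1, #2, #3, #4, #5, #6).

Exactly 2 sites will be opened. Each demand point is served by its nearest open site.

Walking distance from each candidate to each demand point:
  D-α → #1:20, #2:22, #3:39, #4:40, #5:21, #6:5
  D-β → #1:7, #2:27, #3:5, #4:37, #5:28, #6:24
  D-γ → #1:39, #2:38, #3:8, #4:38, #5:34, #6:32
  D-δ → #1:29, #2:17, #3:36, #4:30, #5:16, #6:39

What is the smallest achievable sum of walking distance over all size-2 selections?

Open {D-α, D-β}.
  #1→D-β 7, #2→D-α 22, #3→D-β 5, #4→D-β 37, #5→D-α 21, #6→D-α 5  ⇒ total 97.
Compare {D-β, D-δ}: total 99.
Compare {D-α, D-γ}: total 114.
No size-2 selection does better; minimum is 97.

97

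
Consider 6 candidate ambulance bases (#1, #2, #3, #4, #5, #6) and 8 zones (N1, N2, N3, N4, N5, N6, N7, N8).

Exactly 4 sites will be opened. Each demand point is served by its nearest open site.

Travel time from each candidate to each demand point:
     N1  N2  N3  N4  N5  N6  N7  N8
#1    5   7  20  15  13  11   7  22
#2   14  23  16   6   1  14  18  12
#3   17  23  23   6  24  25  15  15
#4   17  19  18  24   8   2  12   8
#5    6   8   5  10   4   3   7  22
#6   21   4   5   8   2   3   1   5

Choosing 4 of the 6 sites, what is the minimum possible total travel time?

29

Open {#1, #2, #4, #6}.
  N1→#1 5, N2→#6 4, N3→#6 5, N4→#2 6, N5→#2 1, N6→#4 2, N7→#6 1, N8→#6 5  ⇒ total 29.
Compare {#1, #2, #3, #6}: total 30.
Compare {#1, #2, #5, #6}: total 30.
No size-4 selection does better; minimum is 29.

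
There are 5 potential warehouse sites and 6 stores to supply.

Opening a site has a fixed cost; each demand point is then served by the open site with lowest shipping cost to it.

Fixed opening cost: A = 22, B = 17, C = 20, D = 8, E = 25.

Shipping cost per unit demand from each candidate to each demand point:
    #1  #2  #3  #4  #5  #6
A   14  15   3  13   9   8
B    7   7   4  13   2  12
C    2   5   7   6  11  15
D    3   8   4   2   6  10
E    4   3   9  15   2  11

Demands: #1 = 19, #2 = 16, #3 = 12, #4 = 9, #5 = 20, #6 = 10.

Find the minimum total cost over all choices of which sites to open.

Open {A, D, E}: assign each demand point to its cheapest open site.
  #1→D 19×3=57, #2→E 16×3=48, #3→A 12×3=36, #4→D 9×2=18, #5→E 20×2=40, #6→A 10×8=80
  shipping cost 279, fixed 55 → total 334.
Compare {A, C, D, E}: shipping cost 260 + fixed 75 = 335.
Compare {D, E}: shipping cost 311 + fixed 33 = 344.
Compare {C, D, E}: shipping cost 292 + fixed 53 = 345.
All other subsets cost ≥ 335. Minimum total cost: 334.

334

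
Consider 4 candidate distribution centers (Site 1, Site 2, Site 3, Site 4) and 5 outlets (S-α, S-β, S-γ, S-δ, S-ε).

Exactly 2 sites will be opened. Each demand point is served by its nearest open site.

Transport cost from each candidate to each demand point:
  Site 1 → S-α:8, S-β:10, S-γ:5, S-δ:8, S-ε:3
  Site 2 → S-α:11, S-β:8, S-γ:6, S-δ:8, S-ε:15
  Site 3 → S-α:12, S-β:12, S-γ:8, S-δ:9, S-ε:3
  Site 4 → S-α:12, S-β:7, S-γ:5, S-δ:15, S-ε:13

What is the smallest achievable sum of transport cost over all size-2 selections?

31

Open {Site 1, Site 4}.
  S-α→Site 1 8, S-β→Site 4 7, S-γ→Site 1 5, S-δ→Site 1 8, S-ε→Site 1 3  ⇒ total 31.
Compare {Site 1, Site 2}: total 32.
Compare {Site 1, Site 3}: total 34.
No size-2 selection does better; minimum is 31.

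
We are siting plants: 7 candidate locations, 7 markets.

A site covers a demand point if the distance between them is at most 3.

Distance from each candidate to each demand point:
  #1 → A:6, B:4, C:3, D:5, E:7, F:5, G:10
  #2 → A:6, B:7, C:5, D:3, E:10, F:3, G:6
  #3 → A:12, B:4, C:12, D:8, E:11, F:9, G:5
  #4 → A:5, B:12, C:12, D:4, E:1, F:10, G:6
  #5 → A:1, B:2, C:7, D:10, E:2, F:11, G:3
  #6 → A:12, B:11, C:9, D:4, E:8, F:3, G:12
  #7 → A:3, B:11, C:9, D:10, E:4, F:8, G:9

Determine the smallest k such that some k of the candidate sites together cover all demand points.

Coverage sets (demand points within 3 of each site):
  #1: {C}
  #2: {D, F}
  #3: {}
  #4: {E}
  #5: {A, B, E, G}
  #6: {F}
  #7: {A}
No 2 sites suffice: every size-2 union leaves at least one demand point uncovered.
But {#1, #2, #5} covers everything, so the minimum is 3.

3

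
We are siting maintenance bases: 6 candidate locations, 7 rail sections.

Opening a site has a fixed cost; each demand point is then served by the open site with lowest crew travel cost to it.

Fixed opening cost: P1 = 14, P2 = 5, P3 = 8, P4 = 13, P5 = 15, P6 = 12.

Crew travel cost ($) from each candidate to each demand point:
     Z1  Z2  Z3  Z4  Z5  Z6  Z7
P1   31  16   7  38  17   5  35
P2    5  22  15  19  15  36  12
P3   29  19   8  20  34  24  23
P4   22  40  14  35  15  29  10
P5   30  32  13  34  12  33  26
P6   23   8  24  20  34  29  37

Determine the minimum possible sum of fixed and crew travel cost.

98

Open {P1, P2}: assign each demand point to its cheapest open site.
  Z1→P2 5, Z2→P1 16, Z3→P1 7, Z4→P2 19, Z5→P2 15, Z6→P1 5, Z7→P2 12
  crew travel cost 79, fixed 19 → total 98.
Compare {P1, P2, P6}: crew travel cost 71 + fixed 31 = 102.
Compare {P1, P2, P3}: crew travel cost 79 + fixed 27 = 106.
Compare {P1, P2, P4}: crew travel cost 77 + fixed 32 = 109.
All other subsets cost ≥ 102. Minimum total cost: 98.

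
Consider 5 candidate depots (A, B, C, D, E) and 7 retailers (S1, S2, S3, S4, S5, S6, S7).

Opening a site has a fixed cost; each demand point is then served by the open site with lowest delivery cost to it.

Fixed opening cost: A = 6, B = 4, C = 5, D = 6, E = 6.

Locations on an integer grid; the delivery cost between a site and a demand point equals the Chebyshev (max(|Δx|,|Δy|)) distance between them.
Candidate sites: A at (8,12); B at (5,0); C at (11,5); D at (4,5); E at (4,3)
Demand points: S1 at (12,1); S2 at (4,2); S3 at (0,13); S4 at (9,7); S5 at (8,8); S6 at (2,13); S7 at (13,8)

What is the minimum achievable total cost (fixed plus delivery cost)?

Open {C, D}: assign each demand point to its cheapest open site.
  S1→C 4, S2→D 3, S3→D 8, S4→C 2, S5→C 3, S6→D 8, S7→C 3
  delivery cost 31, fixed 11 → total 42.
Compare {B, C}: delivery cost 34 + fixed 9 = 43.
Compare {C, E}: delivery cost 32 + fixed 11 = 43.
Compare {A, B, C}: delivery cost 28 + fixed 15 = 43.
All other subsets cost ≥ 43. Minimum total cost: 42.

42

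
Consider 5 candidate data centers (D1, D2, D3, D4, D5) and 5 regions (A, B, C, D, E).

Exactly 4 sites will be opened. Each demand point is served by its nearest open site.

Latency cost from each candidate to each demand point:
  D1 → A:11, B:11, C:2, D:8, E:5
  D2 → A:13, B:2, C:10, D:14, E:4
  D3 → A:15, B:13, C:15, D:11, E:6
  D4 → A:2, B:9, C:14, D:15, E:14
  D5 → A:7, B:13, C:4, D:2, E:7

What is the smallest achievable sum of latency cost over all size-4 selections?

12

Open {D1, D2, D4, D5}.
  A→D4 2, B→D2 2, C→D1 2, D→D5 2, E→D2 4  ⇒ total 12.
Compare {D2, D3, D4, D5}: total 14.
Compare {D1, D2, D3, D5}: total 17.
No size-4 selection does better; minimum is 12.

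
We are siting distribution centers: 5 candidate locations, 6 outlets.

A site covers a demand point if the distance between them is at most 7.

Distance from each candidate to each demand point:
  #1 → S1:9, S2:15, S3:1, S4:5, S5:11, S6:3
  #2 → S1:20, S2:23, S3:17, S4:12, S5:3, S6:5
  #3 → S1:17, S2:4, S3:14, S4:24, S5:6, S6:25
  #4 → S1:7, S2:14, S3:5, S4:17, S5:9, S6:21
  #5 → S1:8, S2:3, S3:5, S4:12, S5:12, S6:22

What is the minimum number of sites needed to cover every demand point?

3

Coverage sets (demand points within 7 of each site):
  #1: {S3, S4, S6}
  #2: {S5, S6}
  #3: {S2, S5}
  #4: {S1, S3}
  #5: {S2, S3}
No 2 sites suffice: every size-2 union leaves at least one demand point uncovered.
But {#1, #3, #4} covers everything, so the minimum is 3.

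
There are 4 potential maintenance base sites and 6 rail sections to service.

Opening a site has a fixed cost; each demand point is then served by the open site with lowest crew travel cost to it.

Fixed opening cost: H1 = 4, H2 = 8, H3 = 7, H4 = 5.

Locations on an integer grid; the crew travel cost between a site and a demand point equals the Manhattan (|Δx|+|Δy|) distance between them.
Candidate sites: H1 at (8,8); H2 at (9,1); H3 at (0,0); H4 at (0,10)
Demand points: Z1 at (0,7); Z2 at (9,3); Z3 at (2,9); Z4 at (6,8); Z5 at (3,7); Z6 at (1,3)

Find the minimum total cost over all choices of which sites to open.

37

Open {H1, H4}: assign each demand point to its cheapest open site.
  Z1→H4 3, Z2→H1 6, Z3→H4 3, Z4→H1 2, Z5→H1 6, Z6→H4 8
  crew travel cost 28, fixed 9 → total 37.
Compare {H1, H3, H4}: crew travel cost 24 + fixed 16 = 40.
Compare {H1, H2, H4}: crew travel cost 24 + fixed 17 = 41.
Compare {H1, H3}: crew travel cost 32 + fixed 11 = 43.
All other subsets cost ≥ 40. Minimum total cost: 37.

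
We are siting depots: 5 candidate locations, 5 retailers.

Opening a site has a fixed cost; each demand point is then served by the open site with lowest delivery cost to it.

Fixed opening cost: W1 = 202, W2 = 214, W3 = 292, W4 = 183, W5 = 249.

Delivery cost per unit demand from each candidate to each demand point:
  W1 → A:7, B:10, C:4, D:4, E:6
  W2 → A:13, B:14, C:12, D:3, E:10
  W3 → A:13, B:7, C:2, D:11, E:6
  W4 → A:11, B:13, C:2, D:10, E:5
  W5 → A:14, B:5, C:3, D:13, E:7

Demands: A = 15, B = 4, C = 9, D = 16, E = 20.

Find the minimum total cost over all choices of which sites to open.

567

Open {W1}: assign each demand point to its cheapest open site.
  A→W1 15×7=105, B→W1 4×10=40, C→W1 9×4=36, D→W1 16×4=64, E→W1 20×6=120
  delivery cost 365, fixed 202 → total 567.
Compare {W4}: delivery cost 495 + fixed 183 = 678.
Compare {W1, W4}: delivery cost 327 + fixed 385 = 712.
Compare {W1, W2}: delivery cost 349 + fixed 416 = 765.
All other subsets cost ≥ 678. Minimum total cost: 567.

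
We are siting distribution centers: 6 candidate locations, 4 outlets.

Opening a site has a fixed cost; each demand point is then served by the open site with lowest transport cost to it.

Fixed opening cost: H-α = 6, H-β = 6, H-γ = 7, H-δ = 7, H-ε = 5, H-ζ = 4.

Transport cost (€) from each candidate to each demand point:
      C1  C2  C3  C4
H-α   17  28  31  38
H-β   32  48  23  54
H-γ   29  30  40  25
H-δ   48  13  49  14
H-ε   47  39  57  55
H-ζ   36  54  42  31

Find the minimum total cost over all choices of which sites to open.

Open {H-α, H-β, H-δ}: assign each demand point to its cheapest open site.
  C1→H-α 17, C2→H-δ 13, C3→H-β 23, C4→H-δ 14
  transport cost 67, fixed 19 → total 86.
Compare {H-α, H-δ}: transport cost 75 + fixed 13 = 88.
Compare {H-α, H-β, H-δ, H-ζ}: transport cost 67 + fixed 23 = 90.
Compare {H-α, H-β, H-δ, H-ε}: transport cost 67 + fixed 24 = 91.
All other subsets cost ≥ 88. Minimum total cost: 86.

86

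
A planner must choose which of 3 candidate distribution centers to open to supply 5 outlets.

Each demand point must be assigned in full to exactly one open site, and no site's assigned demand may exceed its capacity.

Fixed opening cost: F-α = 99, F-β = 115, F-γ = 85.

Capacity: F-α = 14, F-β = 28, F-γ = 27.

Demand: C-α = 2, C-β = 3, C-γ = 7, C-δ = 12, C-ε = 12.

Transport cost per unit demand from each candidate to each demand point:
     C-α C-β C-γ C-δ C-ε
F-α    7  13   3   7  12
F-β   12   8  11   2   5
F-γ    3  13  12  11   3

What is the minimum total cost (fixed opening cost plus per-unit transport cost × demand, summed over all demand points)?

Open {F-α, F-β}; cheapest assignment that respects the capacities:
  F-α (cap 14, load 9): C-α, C-γ — cost 2×7 + 7×3 = 35
  F-β (cap 28, load 27): C-β, C-δ, C-ε — cost 3×8 + 12×2 + 12×5 = 108
  Shipping 143, fixed 214 → total 357.
  Any other capacity-feasible assignment to {F-α, F-β} ships for at least 143.
Compare {F-β, F-γ}: its best feasible assignment gives total 367.
Compare {F-α, F-β, F-γ}: its best feasible assignment gives total 410.
Every other set of open sites that can feasibly serve all demand totals ≥ 367 even under its best assignment. Minimum: 357.

357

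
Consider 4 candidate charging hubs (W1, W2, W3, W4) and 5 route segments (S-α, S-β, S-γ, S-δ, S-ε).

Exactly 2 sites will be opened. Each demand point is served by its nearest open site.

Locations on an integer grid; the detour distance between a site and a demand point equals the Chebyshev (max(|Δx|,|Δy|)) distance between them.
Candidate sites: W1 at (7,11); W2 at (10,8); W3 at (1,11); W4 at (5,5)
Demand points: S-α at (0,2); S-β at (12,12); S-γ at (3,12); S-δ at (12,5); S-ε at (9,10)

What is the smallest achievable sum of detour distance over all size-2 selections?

Open {W2, W3}.
  S-α→W3 9, S-β→W2 4, S-γ→W3 2, S-δ→W2 3, S-ε→W2 2  ⇒ total 20.
Compare {W2, W4}: total 21.
Compare {W1, W2}: total 22.
No size-2 selection does better; minimum is 20.

20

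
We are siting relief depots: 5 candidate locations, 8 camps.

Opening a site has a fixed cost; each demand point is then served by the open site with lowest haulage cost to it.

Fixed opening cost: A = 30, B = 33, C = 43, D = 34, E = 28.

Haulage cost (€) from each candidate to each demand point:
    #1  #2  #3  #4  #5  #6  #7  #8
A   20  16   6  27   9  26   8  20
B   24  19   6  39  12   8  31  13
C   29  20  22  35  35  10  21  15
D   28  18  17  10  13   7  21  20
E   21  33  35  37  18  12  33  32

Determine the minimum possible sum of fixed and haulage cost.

160

Open {A, D}: assign each demand point to its cheapest open site.
  #1→A 20, #2→A 16, #3→A 6, #4→D 10, #5→A 9, #6→D 7, #7→A 8, #8→A 20
  haulage cost 96, fixed 64 → total 160.
Compare {A}: haulage cost 132 + fixed 30 = 162.
Compare {D}: haulage cost 134 + fixed 34 = 168.
Compare {A, B}: haulage cost 107 + fixed 63 = 170.
All other subsets cost ≥ 162. Minimum total cost: 160.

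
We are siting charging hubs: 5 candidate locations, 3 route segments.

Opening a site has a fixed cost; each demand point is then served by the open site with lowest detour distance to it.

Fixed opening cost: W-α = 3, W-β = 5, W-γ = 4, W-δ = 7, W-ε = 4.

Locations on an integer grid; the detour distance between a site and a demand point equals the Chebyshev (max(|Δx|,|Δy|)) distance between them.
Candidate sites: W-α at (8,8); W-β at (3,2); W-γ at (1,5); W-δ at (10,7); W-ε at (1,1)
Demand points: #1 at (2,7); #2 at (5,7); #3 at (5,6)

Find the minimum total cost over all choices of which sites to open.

Open {W-γ}: assign each demand point to its cheapest open site.
  #1→W-γ 2, #2→W-γ 4, #3→W-γ 4
  detour distance 10, fixed 4 → total 14.
Compare {W-α}: detour distance 12 + fixed 3 = 15.
Compare {W-α, W-γ}: detour distance 8 + fixed 7 = 15.
Compare {W-γ, W-ε}: detour distance 10 + fixed 8 = 18.
All other subsets cost ≥ 15. Minimum total cost: 14.

14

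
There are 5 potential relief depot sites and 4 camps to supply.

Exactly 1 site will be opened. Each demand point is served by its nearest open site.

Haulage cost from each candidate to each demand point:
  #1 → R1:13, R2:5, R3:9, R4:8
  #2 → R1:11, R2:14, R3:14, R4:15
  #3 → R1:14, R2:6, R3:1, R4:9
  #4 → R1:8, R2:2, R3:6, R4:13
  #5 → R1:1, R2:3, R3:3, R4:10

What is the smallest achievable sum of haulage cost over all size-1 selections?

Open {#5}.
  R1→#5 1, R2→#5 3, R3→#5 3, R4→#5 10  ⇒ total 17.
Compare {#4}: total 29.
Compare {#3}: total 30.
No size-1 selection does better; minimum is 17.

17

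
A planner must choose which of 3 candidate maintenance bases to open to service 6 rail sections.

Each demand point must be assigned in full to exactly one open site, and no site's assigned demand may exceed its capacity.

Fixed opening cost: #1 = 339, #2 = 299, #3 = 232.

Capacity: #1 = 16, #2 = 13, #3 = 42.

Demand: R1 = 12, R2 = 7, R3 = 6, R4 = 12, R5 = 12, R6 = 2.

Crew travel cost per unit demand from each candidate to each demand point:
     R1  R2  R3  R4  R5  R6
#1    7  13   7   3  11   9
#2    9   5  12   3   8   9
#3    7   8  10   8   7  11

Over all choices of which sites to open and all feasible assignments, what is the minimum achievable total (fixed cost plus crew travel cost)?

873

Open {#2, #3}; cheapest assignment that respects the capacities:
  #2 (cap 13, load 12): R4 — cost 12×3 = 36
  #3 (cap 42, load 39): R1, R2, R3, R5, R6 — cost 12×7 + 7×8 + 6×10 + 12×7 + 2×11 = 306
  Shipping 342, fixed 531 → total 873.
  Any other capacity-feasible assignment to {#2, #3} ships for at least 342.
Compare {#1, #3}: its best feasible assignment gives total 909.
Compare {#1, #2, #3}: its best feasible assignment gives total 1187.
Every other set of open sites that can feasibly serve all demand totals ≥ 909 even under its best assignment. Minimum: 873.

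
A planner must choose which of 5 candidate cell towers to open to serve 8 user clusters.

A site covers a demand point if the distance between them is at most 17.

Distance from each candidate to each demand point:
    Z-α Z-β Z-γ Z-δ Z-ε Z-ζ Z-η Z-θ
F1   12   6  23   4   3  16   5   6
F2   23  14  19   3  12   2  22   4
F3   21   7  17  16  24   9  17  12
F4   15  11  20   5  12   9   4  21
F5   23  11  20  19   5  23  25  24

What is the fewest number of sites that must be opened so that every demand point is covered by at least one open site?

2

Coverage sets (demand points within 17 of each site):
  F1: {Z-α, Z-β, Z-δ, Z-ε, Z-ζ, Z-η, Z-θ}
  F2: {Z-β, Z-δ, Z-ε, Z-ζ, Z-θ}
  F3: {Z-β, Z-γ, Z-δ, Z-ζ, Z-η, Z-θ}
  F4: {Z-α, Z-β, Z-δ, Z-ε, Z-ζ, Z-η}
  F5: {Z-β, Z-ε}
No single site covers all 8 demand points.
But {F1, F3} covers everything, so the minimum is 2.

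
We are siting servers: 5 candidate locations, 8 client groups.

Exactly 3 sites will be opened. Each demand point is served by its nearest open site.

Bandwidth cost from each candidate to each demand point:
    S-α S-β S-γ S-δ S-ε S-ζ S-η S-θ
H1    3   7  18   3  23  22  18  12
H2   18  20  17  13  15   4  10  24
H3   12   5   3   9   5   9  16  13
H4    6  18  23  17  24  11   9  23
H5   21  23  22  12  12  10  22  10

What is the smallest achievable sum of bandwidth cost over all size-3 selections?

Open {H1, H2, H3}.
  S-α→H1 3, S-β→H3 5, S-γ→H3 3, S-δ→H1 3, S-ε→H3 5, S-ζ→H2 4, S-η→H2 10, S-θ→H1 12  ⇒ total 45.
Compare {H1, H3, H4}: total 49.
Compare {H1, H3, H5}: total 54.
No size-3 selection does better; minimum is 45.

45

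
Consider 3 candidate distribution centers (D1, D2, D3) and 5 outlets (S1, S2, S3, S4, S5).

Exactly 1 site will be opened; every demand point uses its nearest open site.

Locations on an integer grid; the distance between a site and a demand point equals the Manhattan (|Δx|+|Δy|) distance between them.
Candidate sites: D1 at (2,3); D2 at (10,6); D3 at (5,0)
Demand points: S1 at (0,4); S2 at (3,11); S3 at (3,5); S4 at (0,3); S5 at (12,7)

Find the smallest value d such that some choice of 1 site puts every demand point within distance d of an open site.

13

Open {D2}.
  Farthest demand point is S4 at distance 13 (to D2); all others are ≤ 13.
With {D1} the worst case is 14.
With {D3} the worst case is 14.
No size-1 selection achieves below 13.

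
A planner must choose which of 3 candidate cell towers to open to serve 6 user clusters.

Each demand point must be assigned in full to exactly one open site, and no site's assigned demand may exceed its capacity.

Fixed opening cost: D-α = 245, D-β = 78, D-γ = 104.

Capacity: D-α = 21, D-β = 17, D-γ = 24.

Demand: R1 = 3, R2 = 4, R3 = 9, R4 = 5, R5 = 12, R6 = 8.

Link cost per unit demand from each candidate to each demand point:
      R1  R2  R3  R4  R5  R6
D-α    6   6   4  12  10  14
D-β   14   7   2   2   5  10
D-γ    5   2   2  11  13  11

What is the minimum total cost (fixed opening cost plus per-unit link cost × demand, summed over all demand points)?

Open {D-β, D-γ}; cheapest assignment that respects the capacities:
  D-β (cap 17, load 17): R4, R5 — cost 5×2 + 12×5 = 70
  D-γ (cap 24, load 24): R1, R2, R3, R6 — cost 3×5 + 4×2 + 9×2 + 8×11 = 129
  Shipping 199, fixed 182 → total 381.
  Any other capacity-feasible assignment to {D-β, D-γ} ships for at least 199.
Compare {D-α, D-β, D-γ}: its best feasible assignment gives total 626.
Compare {D-α, D-γ}: its best feasible assignment gives total 658.
Every other set of open sites that can feasibly serve all demand totals ≥ 626 even under its best assignment. Minimum: 381.

381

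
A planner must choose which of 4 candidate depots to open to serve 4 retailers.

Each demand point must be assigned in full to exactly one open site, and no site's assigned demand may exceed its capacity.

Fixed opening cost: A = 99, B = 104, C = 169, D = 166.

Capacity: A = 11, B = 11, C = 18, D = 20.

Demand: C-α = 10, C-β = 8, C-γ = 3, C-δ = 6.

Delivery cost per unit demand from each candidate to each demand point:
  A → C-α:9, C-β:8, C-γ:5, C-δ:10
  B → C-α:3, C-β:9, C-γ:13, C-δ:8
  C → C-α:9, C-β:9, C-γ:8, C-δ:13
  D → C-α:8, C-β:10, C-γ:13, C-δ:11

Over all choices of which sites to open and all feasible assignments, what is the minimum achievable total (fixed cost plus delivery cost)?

Open {B, C}; cheapest assignment that respects the capacities:
  B (cap 11, load 10): C-α — cost 10×3 = 30
  C (cap 18, load 17): C-β, C-γ, C-δ — cost 8×9 + 3×8 + 6×13 = 174
  Shipping 204, fixed 273 → total 477.
  Any other capacity-feasible assignment to {B, C} ships for at least 204.
Compare {B, D}: its best feasible assignment gives total 485.
Compare {A, D}: its best feasible assignment gives total 490.
Every other set of open sites that can feasibly serve all demand totals ≥ 485 even under its best assignment. Minimum: 477.

477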